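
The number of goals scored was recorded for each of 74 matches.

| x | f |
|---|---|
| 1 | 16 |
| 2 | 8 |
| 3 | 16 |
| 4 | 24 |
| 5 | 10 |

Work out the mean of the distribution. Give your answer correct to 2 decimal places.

Values: 1, 2, 3, 4, 5
Σfx = 16×1 + 8×2 + 16×3 + 24×4 + 10×5 = 226
n = Σf = 74
Mean = 226 / 74 = 3.0541

3.05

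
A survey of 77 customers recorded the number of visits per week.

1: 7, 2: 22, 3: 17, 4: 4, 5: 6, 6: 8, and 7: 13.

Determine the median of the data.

Cumulative frequencies: 7, 29, 46, 50, 56, 64, 77
n = 77, so the median is the value in position (n+1)/2 = 39.
Position 39 falls at value 3.

3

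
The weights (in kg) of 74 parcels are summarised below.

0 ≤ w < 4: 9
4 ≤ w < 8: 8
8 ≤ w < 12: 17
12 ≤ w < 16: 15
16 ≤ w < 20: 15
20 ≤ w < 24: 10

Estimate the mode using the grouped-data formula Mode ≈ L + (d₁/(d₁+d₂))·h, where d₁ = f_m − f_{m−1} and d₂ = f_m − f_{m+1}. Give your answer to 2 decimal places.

11.27

Modal class: 8 ≤ w < 12 (highest frequency 17).
d₁ = 17 − 8 = 9, d₂ = 17 − 15 = 2
Mode ≈ 8 + (9/(9+2)) × 4 = 8 + 3.2727 = 11.2727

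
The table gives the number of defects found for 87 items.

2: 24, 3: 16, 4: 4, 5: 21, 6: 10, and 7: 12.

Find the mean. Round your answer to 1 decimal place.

Values: 2, 3, 4, 5, 6, 7
Σfx = 24×2 + 16×3 + 4×4 + 21×5 + 10×6 + 12×7 = 361
n = Σf = 87
Mean = 361 / 87 = 4.1494

4.1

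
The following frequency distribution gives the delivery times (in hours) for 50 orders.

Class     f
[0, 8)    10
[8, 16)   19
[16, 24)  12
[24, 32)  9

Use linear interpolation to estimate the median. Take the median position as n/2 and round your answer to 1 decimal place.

14.3

Cumulative frequencies: 10, 29, 41, 50
n = 50; position = n/2 = 25.
This falls in the class [8, 16): L = 8, F = 10, f = 19, h = 8.
Median ≈ 8 + ((25 − 10) / 19) × 8 = 14.3158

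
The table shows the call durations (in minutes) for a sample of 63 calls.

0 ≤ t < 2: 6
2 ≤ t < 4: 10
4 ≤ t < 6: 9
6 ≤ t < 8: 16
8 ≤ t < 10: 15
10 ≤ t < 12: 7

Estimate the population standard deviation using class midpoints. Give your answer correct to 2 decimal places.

2.99

Midpoints: 1, 3, 5, 7, 9, 11
n = 63, Σfm = 405, mean = 6.4286
Σfm² = 3167
Σf(m − x̄)² = Σfm² − (Σfm)²/n = 3167 − 405²/63 = 563.4286
Population variance = 563.4286 / 63 = 8.9433
Standard deviation = √8.9433 = 2.9905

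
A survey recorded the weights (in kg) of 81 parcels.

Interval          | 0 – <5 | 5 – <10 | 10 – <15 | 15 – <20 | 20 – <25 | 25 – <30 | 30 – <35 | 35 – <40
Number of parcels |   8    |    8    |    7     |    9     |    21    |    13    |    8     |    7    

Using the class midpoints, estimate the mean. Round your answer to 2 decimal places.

Midpoints: 2.5, 7.5, 12.5, 17.5, 22.5, 27.5, 32.5, 37.5
Σfm = 8×2.5 + 8×7.5 + 7×12.5 + 9×17.5 + 21×22.5 + 13×27.5 + 8×32.5 + 7×37.5 = 1677.5
n = Σf = 81
Mean = 1677.5 / 81 = 20.7099

20.71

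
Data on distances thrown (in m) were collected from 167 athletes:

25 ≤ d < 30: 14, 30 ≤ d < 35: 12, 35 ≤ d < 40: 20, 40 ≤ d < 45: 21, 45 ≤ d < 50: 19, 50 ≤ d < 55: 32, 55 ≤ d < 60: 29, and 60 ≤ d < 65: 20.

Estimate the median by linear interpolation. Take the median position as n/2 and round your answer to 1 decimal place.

49.3

Cumulative frequencies: 14, 26, 46, 67, 86, 118, 147, 167
n = 167; position = n/2 = 83.5.
This falls in the class 45 ≤ d < 50: L = 45, F = 67, f = 19, h = 5.
Median ≈ 45 + ((83.5 − 67) / 19) × 5 = 49.3421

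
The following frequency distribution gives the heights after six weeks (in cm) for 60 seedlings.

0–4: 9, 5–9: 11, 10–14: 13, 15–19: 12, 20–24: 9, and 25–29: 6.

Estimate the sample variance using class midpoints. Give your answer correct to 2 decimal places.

Midpoints: 2, 7, 12, 17, 22, 27
n = 60, Σfm = 815, mean = 13.5833
Σfm² = 14645
Σf(m − x̄)² = Σfm² − (Σfm)²/n = 14645 − 815²/60 = 3574.5833
Sample variance = 3574.5833 / 59 = 60.5862

60.59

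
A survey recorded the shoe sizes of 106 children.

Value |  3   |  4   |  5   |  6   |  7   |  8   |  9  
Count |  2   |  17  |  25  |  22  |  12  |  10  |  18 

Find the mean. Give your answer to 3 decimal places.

Values: 3, 4, 5, 6, 7, 8, 9
Σfx = 2×3 + 17×4 + 25×5 + 22×6 + 12×7 + 10×8 + 18×9 = 657
n = Σf = 106
Mean = 657 / 106 = 6.1981

6.198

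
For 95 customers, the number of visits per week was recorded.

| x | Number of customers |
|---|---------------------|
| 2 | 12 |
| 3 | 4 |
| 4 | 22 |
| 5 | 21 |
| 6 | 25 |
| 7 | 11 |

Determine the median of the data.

Cumulative frequencies: 12, 16, 38, 59, 84, 95
n = 95, so the median is the value in position (n+1)/2 = 48.
Position 48 falls at value 5.

5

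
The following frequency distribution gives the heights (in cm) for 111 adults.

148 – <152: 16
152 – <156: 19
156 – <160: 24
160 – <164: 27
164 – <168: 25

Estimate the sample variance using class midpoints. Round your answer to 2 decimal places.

Midpoints: 150, 154, 158, 162, 166
n = 111, Σfm = 17642, mean = 158.9369
Σfm² = 2807228
Σf(m − x̄)² = Σfm² − (Σfm)²/n = 2807228 − 17642²/111 = 3262.5586
Sample variance = 3262.5586 / 110 = 29.6596

29.66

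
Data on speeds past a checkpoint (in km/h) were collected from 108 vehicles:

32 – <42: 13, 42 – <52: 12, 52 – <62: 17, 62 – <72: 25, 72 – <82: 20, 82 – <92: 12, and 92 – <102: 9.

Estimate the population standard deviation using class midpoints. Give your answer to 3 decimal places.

Midpoints: 37, 47, 57, 67, 77, 87, 97
n = 108, Σfm = 7146, mean = 66.1667
Σfm² = 505852
Σf(m − x̄)² = Σfm² − (Σfm)²/n = 505852 − 7146²/108 = 33025.0000
Population variance = 33025.0000 / 108 = 305.7870
Standard deviation = √305.7870 = 17.4868

17.487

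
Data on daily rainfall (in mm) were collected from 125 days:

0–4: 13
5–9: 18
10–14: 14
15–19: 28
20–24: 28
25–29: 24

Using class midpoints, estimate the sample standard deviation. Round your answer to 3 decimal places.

Midpoints: 2, 7, 12, 17, 22, 27
n = 125, Σfm = 2060, mean = 16.4800
Σfm² = 42090
Σf(m − x̄)² = Σfm² − (Σfm)²/n = 42090 − 2060²/125 = 8141.2000
Sample variance = 8141.2000 / 124 = 65.6548
Standard deviation = √65.6548 = 8.1028

8.103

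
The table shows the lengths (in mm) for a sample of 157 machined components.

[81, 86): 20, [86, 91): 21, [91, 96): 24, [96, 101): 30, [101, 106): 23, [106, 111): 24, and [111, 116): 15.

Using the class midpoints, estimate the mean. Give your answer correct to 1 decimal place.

98.2

Midpoints: 83.5, 88.5, 93.5, 98.5, 103.5, 108.5, 113.5
Σfm = 20×83.5 + 21×88.5 + 24×93.5 + 30×98.5 + 23×103.5 + 24×108.5 + 15×113.5 = 15414.5
n = Σf = 157
Mean = 15414.5 / 157 = 98.1815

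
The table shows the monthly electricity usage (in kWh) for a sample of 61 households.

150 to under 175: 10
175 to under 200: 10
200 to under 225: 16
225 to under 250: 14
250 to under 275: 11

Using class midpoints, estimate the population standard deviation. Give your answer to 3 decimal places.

33.174

Midpoints: 162.5, 187.5, 212.5, 237.5, 262.5
n = 61, Σfm = 13112.5, mean = 214.9590
Σfm² = 2885781.25
Σf(m − x̄)² = Σfm² − (Σfm)²/n = 2885781.25 − 13112.5²/61 = 67131.1475
Population variance = 67131.1475 / 61 = 1100.5106
Standard deviation = √1100.5106 = 33.1739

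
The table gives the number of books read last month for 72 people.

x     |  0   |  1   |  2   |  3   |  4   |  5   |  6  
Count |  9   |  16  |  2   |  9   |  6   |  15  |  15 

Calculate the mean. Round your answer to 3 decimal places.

3.278

Values: 0, 1, 2, 3, 4, 5, 6
Σfx = 9×0 + 16×1 + 2×2 + 9×3 + 6×4 + 15×5 + 15×6 = 236
n = Σf = 72
Mean = 236 / 72 = 3.2778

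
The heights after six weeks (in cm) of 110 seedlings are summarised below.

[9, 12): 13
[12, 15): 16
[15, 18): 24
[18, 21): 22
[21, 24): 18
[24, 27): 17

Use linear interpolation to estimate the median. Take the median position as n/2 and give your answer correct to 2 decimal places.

Cumulative frequencies: 13, 29, 53, 75, 93, 110
n = 110; position = n/2 = 55.
This falls in the class [18, 21): L = 18, F = 53, f = 22, h = 3.
Median ≈ 18 + ((55 − 53) / 22) × 3 = 18.2727

18.27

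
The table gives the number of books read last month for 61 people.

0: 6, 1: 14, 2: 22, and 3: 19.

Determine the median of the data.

2

Cumulative frequencies: 6, 20, 42, 61
n = 61, so the median is the value in position (n+1)/2 = 31.
Position 31 falls at value 2.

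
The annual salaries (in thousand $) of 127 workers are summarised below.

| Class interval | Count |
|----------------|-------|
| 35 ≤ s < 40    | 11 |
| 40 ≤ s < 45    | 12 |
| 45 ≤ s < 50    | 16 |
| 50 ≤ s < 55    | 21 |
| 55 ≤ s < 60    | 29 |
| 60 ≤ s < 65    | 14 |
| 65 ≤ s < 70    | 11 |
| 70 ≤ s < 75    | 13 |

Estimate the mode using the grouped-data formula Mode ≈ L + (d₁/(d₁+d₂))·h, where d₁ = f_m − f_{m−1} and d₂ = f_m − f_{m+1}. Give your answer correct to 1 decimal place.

Modal class: 55 ≤ s < 60 (highest frequency 29).
d₁ = 29 − 21 = 8, d₂ = 29 − 14 = 15
Mode ≈ 55 + (8/(8+15)) × 5 = 55 + 1.7391 = 56.7391

56.7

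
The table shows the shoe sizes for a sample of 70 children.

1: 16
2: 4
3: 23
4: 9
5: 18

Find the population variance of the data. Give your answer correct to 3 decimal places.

2.112

Values: 1, 2, 3, 4, 5
n = 70, Σfx = 219, mean = 3.1286
Σfx² = 833
Σf(x − x̄)² = Σfx² − (Σfx)²/n = 833 − 219²/70 = 147.8429
Population variance = 147.8429 / 70 = 2.1120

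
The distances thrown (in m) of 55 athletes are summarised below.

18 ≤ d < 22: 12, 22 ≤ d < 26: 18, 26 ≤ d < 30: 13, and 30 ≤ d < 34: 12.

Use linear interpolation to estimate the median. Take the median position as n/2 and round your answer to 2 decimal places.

25.44

Cumulative frequencies: 12, 30, 43, 55
n = 55; position = n/2 = 27.5.
This falls in the class 22 ≤ d < 26: L = 22, F = 12, f = 18, h = 4.
Median ≈ 22 + ((27.5 − 12) / 18) × 4 = 25.4444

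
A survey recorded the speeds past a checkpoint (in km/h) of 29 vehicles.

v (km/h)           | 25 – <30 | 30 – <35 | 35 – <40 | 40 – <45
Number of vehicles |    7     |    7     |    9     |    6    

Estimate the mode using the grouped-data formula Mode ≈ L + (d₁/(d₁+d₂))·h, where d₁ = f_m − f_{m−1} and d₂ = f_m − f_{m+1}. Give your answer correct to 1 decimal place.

Modal class: 35 – <40 (highest frequency 9).
d₁ = 9 − 7 = 2, d₂ = 9 − 6 = 3
Mode ≈ 35 + (2/(2+3)) × 5 = 35 + 2.0000 = 37.0000

37.0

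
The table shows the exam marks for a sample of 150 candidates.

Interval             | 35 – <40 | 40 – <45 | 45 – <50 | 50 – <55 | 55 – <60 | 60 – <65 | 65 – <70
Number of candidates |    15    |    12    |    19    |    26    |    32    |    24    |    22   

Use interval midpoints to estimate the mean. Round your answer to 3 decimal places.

54.433

Midpoints: 37.5, 42.5, 47.5, 52.5, 57.5, 62.5, 67.5
Σfm = 15×37.5 + 12×42.5 + 19×47.5 + 26×52.5 + 32×57.5 + 24×62.5 + 22×67.5 = 8165
n = Σf = 150
Mean = 8165 / 150 = 54.4333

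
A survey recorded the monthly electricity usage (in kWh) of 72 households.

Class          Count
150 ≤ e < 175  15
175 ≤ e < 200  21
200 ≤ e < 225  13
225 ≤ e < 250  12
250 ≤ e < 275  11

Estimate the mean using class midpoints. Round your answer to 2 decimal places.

206.60

Midpoints: 162.5, 187.5, 212.5, 237.5, 262.5
Σfm = 15×162.5 + 21×187.5 + 13×212.5 + 12×237.5 + 11×262.5 = 14875
n = Σf = 72
Mean = 14875 / 72 = 206.5972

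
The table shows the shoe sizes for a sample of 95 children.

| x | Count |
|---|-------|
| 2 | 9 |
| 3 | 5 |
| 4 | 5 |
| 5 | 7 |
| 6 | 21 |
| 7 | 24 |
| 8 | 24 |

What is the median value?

Cumulative frequencies: 9, 14, 19, 26, 47, 71, 95
n = 95, so the median is the value in position (n+1)/2 = 48.
Position 48 falls at value 7.

7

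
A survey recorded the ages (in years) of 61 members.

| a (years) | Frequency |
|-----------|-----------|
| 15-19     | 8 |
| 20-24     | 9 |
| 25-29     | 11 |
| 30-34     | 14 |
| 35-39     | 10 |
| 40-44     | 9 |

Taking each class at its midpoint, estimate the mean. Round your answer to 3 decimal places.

29.951

Midpoints: 17, 22, 27, 32, 37, 42
Σfm = 8×17 + 9×22 + 11×27 + 14×32 + 10×37 + 9×42 = 1827
n = Σf = 61
Mean = 1827 / 61 = 29.9508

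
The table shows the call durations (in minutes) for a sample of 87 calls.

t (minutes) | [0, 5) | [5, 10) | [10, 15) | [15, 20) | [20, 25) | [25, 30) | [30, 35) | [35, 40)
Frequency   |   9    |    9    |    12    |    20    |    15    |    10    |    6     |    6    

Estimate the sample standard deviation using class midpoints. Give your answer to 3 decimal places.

Midpoints: 2.5, 7.5, 12.5, 17.5, 22.5, 27.5, 32.5, 37.5
n = 87, Σfm = 1622.5, mean = 18.6494
Σfm² = 38493.75
Σf(m − x̄)² = Σfm² − (Σfm)²/n = 38493.75 − 1622.5²/87 = 8235.0575
Sample variance = 8235.0575 / 86 = 95.7565
Standard deviation = √95.7565 = 9.7855

9.786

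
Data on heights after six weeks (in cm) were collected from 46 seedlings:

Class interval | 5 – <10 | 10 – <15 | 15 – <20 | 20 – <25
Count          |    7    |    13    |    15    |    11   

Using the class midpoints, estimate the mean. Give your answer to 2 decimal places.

15.76

Midpoints: 7.5, 12.5, 17.5, 22.5
Σfm = 7×7.5 + 13×12.5 + 15×17.5 + 11×22.5 = 725
n = Σf = 46
Mean = 725 / 46 = 15.7609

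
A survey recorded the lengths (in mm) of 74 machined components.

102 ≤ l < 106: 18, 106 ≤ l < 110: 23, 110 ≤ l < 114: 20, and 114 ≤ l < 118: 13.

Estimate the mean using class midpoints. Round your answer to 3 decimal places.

109.514

Midpoints: 104, 108, 112, 116
Σfm = 18×104 + 23×108 + 20×112 + 13×116 = 8104
n = Σf = 74
Mean = 8104 / 74 = 109.5135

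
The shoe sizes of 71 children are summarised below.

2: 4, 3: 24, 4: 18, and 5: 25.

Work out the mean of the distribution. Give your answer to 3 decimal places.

3.901

Values: 2, 3, 4, 5
Σfx = 4×2 + 24×3 + 18×4 + 25×5 = 277
n = Σf = 71
Mean = 277 / 71 = 3.9014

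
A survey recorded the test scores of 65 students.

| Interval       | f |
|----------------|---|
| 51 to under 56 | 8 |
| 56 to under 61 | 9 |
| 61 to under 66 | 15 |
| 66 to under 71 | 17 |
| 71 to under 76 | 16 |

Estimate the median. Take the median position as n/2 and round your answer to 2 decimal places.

Cumulative frequencies: 8, 17, 32, 49, 65
n = 65; position = n/2 = 32.5.
This falls in the class 66 to under 71: L = 66, F = 32, f = 17, h = 5.
Median ≈ 66 + ((32.5 − 32) / 17) × 5 = 66.1471

66.15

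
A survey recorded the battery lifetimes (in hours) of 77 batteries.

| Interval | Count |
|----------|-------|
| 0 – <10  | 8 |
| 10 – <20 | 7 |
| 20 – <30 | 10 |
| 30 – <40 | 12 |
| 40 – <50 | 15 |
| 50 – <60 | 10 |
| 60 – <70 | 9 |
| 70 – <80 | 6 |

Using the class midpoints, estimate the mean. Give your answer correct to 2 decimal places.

Midpoints: 5, 15, 25, 35, 45, 55, 65, 75
Σfm = 8×5 + 7×15 + 10×25 + 12×35 + 15×45 + 10×55 + 9×65 + 6×75 = 3075
n = Σf = 77
Mean = 3075 / 77 = 39.9351

39.94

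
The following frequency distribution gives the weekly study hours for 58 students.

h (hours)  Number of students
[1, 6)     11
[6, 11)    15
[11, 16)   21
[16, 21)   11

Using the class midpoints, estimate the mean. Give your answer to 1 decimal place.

Midpoints: 3.5, 8.5, 13.5, 18.5
Σfm = 11×3.5 + 15×8.5 + 21×13.5 + 11×18.5 = 653
n = Σf = 58
Mean = 653 / 58 = 11.2586

11.3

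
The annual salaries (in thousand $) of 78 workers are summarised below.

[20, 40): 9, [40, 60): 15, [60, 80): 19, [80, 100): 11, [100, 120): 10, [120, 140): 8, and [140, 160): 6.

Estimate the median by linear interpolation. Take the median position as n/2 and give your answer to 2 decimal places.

Cumulative frequencies: 9, 24, 43, 54, 64, 72, 78
n = 78; position = n/2 = 39.
This falls in the class [60, 80): L = 60, F = 24, f = 19, h = 20.
Median ≈ 60 + ((39 − 24) / 19) × 20 = 75.7895

75.79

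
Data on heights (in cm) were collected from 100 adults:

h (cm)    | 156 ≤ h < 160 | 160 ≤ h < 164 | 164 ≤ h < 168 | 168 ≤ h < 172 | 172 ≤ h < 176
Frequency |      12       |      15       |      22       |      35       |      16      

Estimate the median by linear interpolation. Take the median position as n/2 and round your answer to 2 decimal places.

168.11

Cumulative frequencies: 12, 27, 49, 84, 100
n = 100; position = n/2 = 50.
This falls in the class 168 ≤ h < 172: L = 168, F = 49, f = 35, h = 4.
Median ≈ 168 + ((50 − 49) / 35) × 4 = 168.1143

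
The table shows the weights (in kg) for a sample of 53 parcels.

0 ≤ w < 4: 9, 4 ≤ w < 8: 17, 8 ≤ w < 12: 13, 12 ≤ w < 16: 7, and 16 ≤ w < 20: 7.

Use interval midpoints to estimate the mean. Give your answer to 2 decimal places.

8.94

Midpoints: 2, 6, 10, 14, 18
Σfm = 9×2 + 17×6 + 13×10 + 7×14 + 7×18 = 474
n = Σf = 53
Mean = 474 / 53 = 8.9434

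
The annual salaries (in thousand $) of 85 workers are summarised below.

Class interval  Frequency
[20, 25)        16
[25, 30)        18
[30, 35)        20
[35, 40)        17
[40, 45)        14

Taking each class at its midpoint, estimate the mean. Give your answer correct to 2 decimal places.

Midpoints: 22.5, 27.5, 32.5, 37.5, 42.5
Σfm = 16×22.5 + 18×27.5 + 20×32.5 + 17×37.5 + 14×42.5 = 2737.5
n = Σf = 85
Mean = 2737.5 / 85 = 32.2059

32.21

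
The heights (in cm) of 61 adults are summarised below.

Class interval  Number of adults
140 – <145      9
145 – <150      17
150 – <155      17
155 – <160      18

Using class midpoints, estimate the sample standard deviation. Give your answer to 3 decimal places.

Midpoints: 142.5, 147.5, 152.5, 157.5
n = 61, Σfm = 9217.5, mean = 151.1066
Σfm² = 1394481.25
Σf(m − x̄)² = Σfm² − (Σfm)²/n = 1394481.25 − 9217.5²/61 = 1656.5574
Sample variance = 1656.5574 / 60 = 27.6093
Standard deviation = √27.6093 = 5.2545

5.254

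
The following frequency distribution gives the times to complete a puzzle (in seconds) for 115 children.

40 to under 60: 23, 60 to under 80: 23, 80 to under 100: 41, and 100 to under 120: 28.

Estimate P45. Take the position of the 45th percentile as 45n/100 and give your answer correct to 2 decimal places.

Cumulative frequencies: 23, 46, 87, 115
n = 115; position = 45n/100 = 51.75.
This falls in the class 80 to under 100: L = 80, F = 46, f = 41, h = 20.
45th percentile ≈ 80 + ((51.75 − 46) / 41) × 20 = 82.8049

82.80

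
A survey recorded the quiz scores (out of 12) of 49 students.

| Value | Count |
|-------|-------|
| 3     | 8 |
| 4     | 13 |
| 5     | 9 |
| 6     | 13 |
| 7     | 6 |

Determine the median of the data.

5

Cumulative frequencies: 8, 21, 30, 43, 49
n = 49, so the median is the value in position (n+1)/2 = 25.
Position 25 falls at value 5.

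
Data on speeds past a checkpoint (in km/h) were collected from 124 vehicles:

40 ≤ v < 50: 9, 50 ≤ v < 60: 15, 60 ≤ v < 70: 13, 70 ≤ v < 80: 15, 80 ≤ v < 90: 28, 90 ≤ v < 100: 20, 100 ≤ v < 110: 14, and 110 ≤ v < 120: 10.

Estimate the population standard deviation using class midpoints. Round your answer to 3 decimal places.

Midpoints: 45, 55, 65, 75, 85, 95, 105, 115
n = 124, Σfm = 10100, mean = 81.4516
Σfm² = 872300
Σf(m − x̄)² = Σfm² − (Σfm)²/n = 872300 − 10100²/124 = 49638.7097
Population variance = 49638.7097 / 124 = 400.3122
Standard deviation = √400.3122 = 20.0078

20.008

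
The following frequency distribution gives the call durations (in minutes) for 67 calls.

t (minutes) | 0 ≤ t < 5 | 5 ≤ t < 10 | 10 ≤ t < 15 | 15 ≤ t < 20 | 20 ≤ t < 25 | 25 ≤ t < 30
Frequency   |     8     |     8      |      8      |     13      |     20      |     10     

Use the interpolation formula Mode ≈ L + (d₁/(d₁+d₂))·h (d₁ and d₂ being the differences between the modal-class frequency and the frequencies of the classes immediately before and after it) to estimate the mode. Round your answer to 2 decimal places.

22.06

Modal class: 20 ≤ t < 25 (highest frequency 20).
d₁ = 20 − 13 = 7, d₂ = 20 − 10 = 10
Mode ≈ 20 + (7/(7+10)) × 5 = 20 + 2.0588 = 22.0588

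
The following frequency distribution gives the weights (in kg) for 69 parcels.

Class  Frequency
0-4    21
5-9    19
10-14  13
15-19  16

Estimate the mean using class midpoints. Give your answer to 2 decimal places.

8.74

Midpoints: 2, 7, 12, 17
Σfm = 21×2 + 19×7 + 13×12 + 16×17 = 603
n = Σf = 69
Mean = 603 / 69 = 8.7391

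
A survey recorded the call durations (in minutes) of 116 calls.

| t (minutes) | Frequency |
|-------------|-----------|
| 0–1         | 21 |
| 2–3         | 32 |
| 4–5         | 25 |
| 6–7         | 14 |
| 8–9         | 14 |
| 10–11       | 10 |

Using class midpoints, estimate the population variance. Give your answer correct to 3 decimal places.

9.516

Midpoints: 0.5, 2.5, 4.5, 6.5, 8.5, 10.5
n = 116, Σfm = 518, mean = 4.4655
Σfm² = 3417
Σf(m − x̄)² = Σfm² − (Σfm)²/n = 3417 − 518²/116 = 1103.8621
Population variance = 1103.8621 / 116 = 9.5161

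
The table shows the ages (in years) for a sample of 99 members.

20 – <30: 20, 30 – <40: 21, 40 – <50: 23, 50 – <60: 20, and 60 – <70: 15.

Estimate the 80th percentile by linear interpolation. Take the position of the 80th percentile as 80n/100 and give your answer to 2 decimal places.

57.60

Cumulative frequencies: 20, 41, 64, 84, 99
n = 99; position = 80n/100 = 79.2.
This falls in the class 50 – <60: L = 50, F = 64, f = 20, h = 10.
80th percentile ≈ 50 + ((79.2 − 64) / 20) × 10 = 57.6000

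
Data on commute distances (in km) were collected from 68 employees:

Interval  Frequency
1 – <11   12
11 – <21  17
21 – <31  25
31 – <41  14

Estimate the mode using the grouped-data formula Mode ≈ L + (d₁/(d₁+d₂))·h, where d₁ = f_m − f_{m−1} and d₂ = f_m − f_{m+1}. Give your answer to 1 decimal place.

25.2

Modal class: 21 – <31 (highest frequency 25).
d₁ = 25 − 17 = 8, d₂ = 25 − 14 = 11
Mode ≈ 21 + (8/(8+11)) × 10 = 21 + 4.2105 = 25.2105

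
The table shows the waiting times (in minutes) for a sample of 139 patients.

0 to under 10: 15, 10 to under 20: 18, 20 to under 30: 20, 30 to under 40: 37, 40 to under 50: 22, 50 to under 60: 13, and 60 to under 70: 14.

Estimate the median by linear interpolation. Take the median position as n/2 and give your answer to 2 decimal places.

Cumulative frequencies: 15, 33, 53, 90, 112, 125, 139
n = 139; position = n/2 = 69.5.
This falls in the class 30 to under 40: L = 30, F = 53, f = 37, h = 10.
Median ≈ 30 + ((69.5 − 53) / 37) × 10 = 34.4595

34.46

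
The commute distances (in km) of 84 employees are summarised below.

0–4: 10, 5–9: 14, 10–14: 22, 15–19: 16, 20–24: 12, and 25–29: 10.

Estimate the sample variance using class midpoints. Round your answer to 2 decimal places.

Midpoints: 2, 7, 12, 17, 22, 27
n = 84, Σfm = 1188, mean = 14.1429
Σfm² = 21616
Σf(m − x̄)² = Σfm² − (Σfm)²/n = 21616 − 1188²/84 = 4814.2857
Sample variance = 4814.2857 / 83 = 58.0034

58.00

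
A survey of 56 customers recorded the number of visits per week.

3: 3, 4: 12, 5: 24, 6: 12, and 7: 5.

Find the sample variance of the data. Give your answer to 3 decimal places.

1.013

Values: 3, 4, 5, 6, 7
n = 56, Σfx = 284, mean = 5.0714
Σfx² = 1496
Σf(x − x̄)² = Σfx² − (Σfx)²/n = 1496 − 284²/56 = 55.7143
Sample variance = 55.7143 / 55 = 1.0130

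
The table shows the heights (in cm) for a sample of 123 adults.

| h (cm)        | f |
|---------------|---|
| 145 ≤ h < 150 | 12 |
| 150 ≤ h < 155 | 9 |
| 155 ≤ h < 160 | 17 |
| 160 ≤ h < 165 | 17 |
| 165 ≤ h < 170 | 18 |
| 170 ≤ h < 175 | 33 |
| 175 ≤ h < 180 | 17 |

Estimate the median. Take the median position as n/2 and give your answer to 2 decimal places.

166.81

Cumulative frequencies: 12, 21, 38, 55, 73, 106, 123
n = 123; position = n/2 = 61.5.
This falls in the class 165 ≤ h < 170: L = 165, F = 55, f = 18, h = 5.
Median ≈ 165 + ((61.5 − 55) / 18) × 5 = 166.8056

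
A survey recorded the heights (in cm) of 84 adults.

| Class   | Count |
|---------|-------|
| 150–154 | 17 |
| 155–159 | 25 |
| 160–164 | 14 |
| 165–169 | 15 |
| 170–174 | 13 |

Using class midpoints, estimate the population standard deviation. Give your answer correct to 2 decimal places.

6.82

Midpoints: 152, 157, 162, 167, 172
n = 84, Σfm = 13518, mean = 160.9286
Σfm² = 2179336
Σf(m − x̄)² = Σfm² − (Σfm)²/n = 2179336 − 13518²/84 = 3903.5714
Population variance = 3903.5714 / 84 = 46.4711
Standard deviation = √46.4711 = 6.8170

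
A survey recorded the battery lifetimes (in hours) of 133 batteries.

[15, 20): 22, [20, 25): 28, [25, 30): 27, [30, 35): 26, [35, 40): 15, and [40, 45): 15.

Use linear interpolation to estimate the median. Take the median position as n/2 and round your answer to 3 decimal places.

Cumulative frequencies: 22, 50, 77, 103, 118, 133
n = 133; position = n/2 = 66.5.
This falls in the class [25, 30): L = 25, F = 50, f = 27, h = 5.
Median ≈ 25 + ((66.5 − 50) / 27) × 5 = 28.0556

28.056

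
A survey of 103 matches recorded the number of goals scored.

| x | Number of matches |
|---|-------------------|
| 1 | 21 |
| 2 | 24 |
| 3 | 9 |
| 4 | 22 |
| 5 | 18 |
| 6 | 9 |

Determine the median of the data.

Cumulative frequencies: 21, 45, 54, 76, 94, 103
n = 103, so the median is the value in position (n+1)/2 = 52.
Position 52 falls at value 3.

3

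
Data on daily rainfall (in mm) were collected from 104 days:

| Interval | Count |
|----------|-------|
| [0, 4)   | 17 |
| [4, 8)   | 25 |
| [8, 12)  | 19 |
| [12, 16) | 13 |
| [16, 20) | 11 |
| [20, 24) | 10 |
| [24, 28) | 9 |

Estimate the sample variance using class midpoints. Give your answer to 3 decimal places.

57.016

Midpoints: 2, 6, 10, 14, 18, 22, 26
n = 104, Σfm = 1208, mean = 11.6154
Σfm² = 19904
Σf(m − x̄)² = Σfm² − (Σfm)²/n = 19904 − 1208²/104 = 5872.6154
Sample variance = 5872.6154 / 103 = 57.0157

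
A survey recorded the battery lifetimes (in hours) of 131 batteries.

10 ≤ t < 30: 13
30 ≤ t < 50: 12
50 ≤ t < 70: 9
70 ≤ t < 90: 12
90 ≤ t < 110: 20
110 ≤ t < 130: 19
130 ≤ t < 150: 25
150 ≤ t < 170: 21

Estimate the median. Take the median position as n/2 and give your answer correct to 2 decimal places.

109.50

Cumulative frequencies: 13, 25, 34, 46, 66, 85, 110, 131
n = 131; position = n/2 = 65.5.
This falls in the class 90 ≤ t < 110: L = 90, F = 46, f = 20, h = 20.
Median ≈ 90 + ((65.5 − 46) / 20) × 20 = 109.5000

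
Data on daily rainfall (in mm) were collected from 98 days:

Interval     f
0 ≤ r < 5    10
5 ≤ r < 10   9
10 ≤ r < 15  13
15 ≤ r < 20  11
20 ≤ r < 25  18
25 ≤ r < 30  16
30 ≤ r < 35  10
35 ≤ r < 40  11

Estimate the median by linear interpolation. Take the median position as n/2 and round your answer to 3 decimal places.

21.667

Cumulative frequencies: 10, 19, 32, 43, 61, 77, 87, 98
n = 98; position = n/2 = 49.
This falls in the class 20 ≤ r < 25: L = 20, F = 43, f = 18, h = 5.
Median ≈ 20 + ((49 − 43) / 18) × 5 = 21.6667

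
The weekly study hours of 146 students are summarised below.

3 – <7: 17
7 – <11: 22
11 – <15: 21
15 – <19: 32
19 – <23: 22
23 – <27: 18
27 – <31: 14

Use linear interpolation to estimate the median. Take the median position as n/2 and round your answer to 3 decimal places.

Cumulative frequencies: 17, 39, 60, 92, 114, 132, 146
n = 146; position = n/2 = 73.
This falls in the class 15 – <19: L = 15, F = 60, f = 32, h = 4.
Median ≈ 15 + ((73 − 60) / 32) × 4 = 16.6250

16.625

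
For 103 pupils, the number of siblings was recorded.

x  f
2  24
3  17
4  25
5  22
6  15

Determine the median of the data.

4

Cumulative frequencies: 24, 41, 66, 88, 103
n = 103, so the median is the value in position (n+1)/2 = 52.
Position 52 falls at value 4.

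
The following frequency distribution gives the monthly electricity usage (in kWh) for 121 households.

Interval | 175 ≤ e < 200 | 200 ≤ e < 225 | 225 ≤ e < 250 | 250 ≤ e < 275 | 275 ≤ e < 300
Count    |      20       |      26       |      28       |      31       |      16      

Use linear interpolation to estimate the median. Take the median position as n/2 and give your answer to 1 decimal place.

237.9

Cumulative frequencies: 20, 46, 74, 105, 121
n = 121; position = n/2 = 60.5.
This falls in the class 225 ≤ e < 250: L = 225, F = 46, f = 28, h = 25.
Median ≈ 225 + ((60.5 − 46) / 28) × 25 = 237.9464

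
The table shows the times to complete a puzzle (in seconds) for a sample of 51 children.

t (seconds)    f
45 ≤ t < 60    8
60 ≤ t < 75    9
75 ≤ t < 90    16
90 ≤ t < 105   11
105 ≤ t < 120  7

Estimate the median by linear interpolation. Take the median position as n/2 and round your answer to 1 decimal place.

83.0

Cumulative frequencies: 8, 17, 33, 44, 51
n = 51; position = n/2 = 25.5.
This falls in the class 75 ≤ t < 90: L = 75, F = 17, f = 16, h = 15.
Median ≈ 75 + ((25.5 − 17) / 16) × 15 = 82.9688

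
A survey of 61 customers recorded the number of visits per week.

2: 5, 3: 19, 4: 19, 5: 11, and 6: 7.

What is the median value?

Cumulative frequencies: 5, 24, 43, 54, 61
n = 61, so the median is the value in position (n+1)/2 = 31.
Position 31 falls at value 4.

4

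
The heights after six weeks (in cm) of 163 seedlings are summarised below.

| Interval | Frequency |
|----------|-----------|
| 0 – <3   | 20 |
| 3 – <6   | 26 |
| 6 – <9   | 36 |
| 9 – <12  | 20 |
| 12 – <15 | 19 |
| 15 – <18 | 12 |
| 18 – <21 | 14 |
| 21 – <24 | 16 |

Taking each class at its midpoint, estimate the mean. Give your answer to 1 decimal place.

Midpoints: 1.5, 4.5, 7.5, 10.5, 13.5, 16.5, 19.5, 22.5
Σfm = 20×1.5 + 26×4.5 + 36×7.5 + 20×10.5 + 19×13.5 + 12×16.5 + 14×19.5 + 16×22.5 = 1714.5
n = Σf = 163
Mean = 1714.5 / 163 = 10.5184

10.5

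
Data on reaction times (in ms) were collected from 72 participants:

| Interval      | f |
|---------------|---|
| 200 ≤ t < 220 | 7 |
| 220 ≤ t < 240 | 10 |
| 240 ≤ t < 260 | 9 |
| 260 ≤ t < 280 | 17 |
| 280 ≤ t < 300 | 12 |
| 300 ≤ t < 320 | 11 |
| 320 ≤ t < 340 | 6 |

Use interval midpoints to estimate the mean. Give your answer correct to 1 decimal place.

270.6

Midpoints: 210, 230, 250, 270, 290, 310, 330
Σfm = 7×210 + 10×230 + 9×250 + 17×270 + 12×290 + 11×310 + 6×330 = 19480
n = Σf = 72
Mean = 19480 / 72 = 270.5556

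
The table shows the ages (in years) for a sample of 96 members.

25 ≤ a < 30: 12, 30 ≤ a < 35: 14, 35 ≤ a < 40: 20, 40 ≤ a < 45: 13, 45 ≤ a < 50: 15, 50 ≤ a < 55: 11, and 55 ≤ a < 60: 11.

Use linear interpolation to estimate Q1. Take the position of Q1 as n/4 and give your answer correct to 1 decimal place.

Cumulative frequencies: 12, 26, 46, 59, 74, 85, 96
n = 96; position = n/4 = 24.
This falls in the class 30 ≤ a < 35: L = 30, F = 12, f = 14, h = 5.
Lower quartile ≈ 30 + ((24 − 12) / 14) × 5 = 34.2857

34.3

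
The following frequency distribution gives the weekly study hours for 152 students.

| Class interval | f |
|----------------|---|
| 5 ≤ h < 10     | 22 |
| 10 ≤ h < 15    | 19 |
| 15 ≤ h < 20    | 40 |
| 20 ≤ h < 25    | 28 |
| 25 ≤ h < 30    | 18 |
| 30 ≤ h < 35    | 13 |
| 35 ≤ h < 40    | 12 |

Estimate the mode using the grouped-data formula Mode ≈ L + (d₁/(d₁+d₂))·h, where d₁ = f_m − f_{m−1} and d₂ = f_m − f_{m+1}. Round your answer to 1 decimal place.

18.2

Modal class: 15 ≤ h < 20 (highest frequency 40).
d₁ = 40 − 19 = 21, d₂ = 40 − 28 = 12
Mode ≈ 15 + (21/(21+12)) × 5 = 15 + 3.1818 = 18.1818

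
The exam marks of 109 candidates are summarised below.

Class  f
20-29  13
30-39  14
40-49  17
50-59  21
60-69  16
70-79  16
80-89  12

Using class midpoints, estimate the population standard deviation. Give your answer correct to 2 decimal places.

Midpoints: 24.5, 34.5, 44.5, 54.5, 64.5, 74.5, 84.5
n = 109, Σfm = 5940.5, mean = 54.5000
Σfm² = 361557.25
Σf(m − x̄)² = Σfm² − (Σfm)²/n = 361557.25 − 5940.5²/109 = 37800.0000
Population variance = 37800.0000 / 109 = 346.7890
Standard deviation = √346.7890 = 18.6223

18.62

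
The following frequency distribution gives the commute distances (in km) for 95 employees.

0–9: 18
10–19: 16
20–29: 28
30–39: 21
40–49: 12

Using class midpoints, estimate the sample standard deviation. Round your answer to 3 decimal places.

Midpoints: 4.5, 14.5, 24.5, 34.5, 44.5
n = 95, Σfm = 2257.5, mean = 23.7632
Σfm² = 69293.75
Σf(m − x̄)² = Σfm² − (Σfm)²/n = 69293.75 − 2257.5²/95 = 15648.4211
Sample variance = 15648.4211 / 94 = 166.4726
Standard deviation = √166.4726 = 12.9024

12.902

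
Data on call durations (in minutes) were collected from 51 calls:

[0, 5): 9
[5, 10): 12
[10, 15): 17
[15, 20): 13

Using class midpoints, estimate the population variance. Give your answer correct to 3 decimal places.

27.124

Midpoints: 2.5, 7.5, 12.5, 17.5
n = 51, Σfm = 552.5, mean = 10.8333
Σfm² = 7368.75
Σf(m − x̄)² = Σfm² − (Σfm)²/n = 7368.75 − 552.5²/51 = 1383.3333
Population variance = 1383.3333 / 51 = 27.1242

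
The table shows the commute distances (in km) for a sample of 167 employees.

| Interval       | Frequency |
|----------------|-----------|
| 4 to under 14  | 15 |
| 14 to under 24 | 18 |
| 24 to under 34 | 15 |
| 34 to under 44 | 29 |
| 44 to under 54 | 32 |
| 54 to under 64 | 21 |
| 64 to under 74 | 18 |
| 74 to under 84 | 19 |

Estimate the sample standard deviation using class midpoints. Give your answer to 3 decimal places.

Midpoints: 9, 19, 29, 39, 49, 59, 69, 79
n = 167, Σfm = 7593, mean = 45.4671
Σfm² = 418647
Σf(m − x̄)² = Σfm² − (Σfm)²/n = 418647 − 7593²/167 = 73415.5689
Sample variance = 73415.5689 / 166 = 442.2625
Standard deviation = √442.2625 = 21.0300

21.030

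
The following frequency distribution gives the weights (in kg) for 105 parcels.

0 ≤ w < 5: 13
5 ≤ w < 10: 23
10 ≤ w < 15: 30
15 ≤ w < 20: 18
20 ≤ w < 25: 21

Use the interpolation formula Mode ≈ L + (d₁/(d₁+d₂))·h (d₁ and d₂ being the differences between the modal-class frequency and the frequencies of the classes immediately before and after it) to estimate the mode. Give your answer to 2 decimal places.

11.84

Modal class: 10 ≤ w < 15 (highest frequency 30).
d₁ = 30 − 23 = 7, d₂ = 30 − 18 = 12
Mode ≈ 10 + (7/(7+12)) × 5 = 10 + 1.8421 = 11.8421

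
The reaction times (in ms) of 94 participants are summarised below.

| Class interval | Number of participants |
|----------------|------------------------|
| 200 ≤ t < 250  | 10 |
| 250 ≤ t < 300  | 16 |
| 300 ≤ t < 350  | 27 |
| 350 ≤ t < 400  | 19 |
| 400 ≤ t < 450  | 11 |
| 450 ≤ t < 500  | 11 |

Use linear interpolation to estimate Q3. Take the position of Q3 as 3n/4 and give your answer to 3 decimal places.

Cumulative frequencies: 10, 26, 53, 72, 83, 94
n = 94; position = 3n/4 = 70.5.
This falls in the class 350 ≤ t < 400: L = 350, F = 53, f = 19, h = 50.
Upper quartile ≈ 350 + ((70.5 − 53) / 19) × 50 = 396.0526

396.053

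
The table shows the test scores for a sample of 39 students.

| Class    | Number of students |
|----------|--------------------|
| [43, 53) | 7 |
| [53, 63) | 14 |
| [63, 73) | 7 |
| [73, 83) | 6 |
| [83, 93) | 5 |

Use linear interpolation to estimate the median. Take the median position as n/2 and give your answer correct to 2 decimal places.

Cumulative frequencies: 7, 21, 28, 34, 39
n = 39; position = n/2 = 19.5.
This falls in the class [53, 63): L = 53, F = 7, f = 14, h = 10.
Median ≈ 53 + ((19.5 − 7) / 14) × 10 = 61.9286

61.93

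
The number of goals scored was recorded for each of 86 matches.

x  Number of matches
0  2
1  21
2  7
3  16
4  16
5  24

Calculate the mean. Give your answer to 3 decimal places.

Values: 0, 1, 2, 3, 4, 5
Σfx = 2×0 + 21×1 + 7×2 + 16×3 + 16×4 + 24×5 = 267
n = Σf = 86
Mean = 267 / 86 = 3.1047

3.105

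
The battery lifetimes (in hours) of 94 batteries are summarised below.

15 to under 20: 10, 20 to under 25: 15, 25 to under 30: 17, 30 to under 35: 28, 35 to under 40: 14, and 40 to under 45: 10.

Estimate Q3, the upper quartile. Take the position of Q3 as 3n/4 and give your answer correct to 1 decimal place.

Cumulative frequencies: 10, 25, 42, 70, 84, 94
n = 94; position = 3n/4 = 70.5.
This falls in the class 35 to under 40: L = 35, F = 70, f = 14, h = 5.
Upper quartile ≈ 35 + ((70.5 − 70) / 14) × 5 = 35.1786

35.2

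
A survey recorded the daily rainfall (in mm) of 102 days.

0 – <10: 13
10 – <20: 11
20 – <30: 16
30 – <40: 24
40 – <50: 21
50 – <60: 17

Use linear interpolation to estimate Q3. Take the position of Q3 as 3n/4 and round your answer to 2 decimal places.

45.95

Cumulative frequencies: 13, 24, 40, 64, 85, 102
n = 102; position = 3n/4 = 76.5.
This falls in the class 40 – <50: L = 40, F = 64, f = 21, h = 10.
Upper quartile ≈ 40 + ((76.5 − 64) / 21) × 10 = 45.9524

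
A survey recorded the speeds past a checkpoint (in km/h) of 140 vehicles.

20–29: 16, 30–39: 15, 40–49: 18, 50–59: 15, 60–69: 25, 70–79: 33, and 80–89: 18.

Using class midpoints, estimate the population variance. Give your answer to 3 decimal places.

Midpoints: 24.5, 34.5, 44.5, 54.5, 64.5, 74.5, 84.5
n = 140, Σfm = 8120, mean = 58.0000
Σfm² = 523345
Σf(m − x̄)² = Σfm² − (Σfm)²/n = 523345 − 8120²/140 = 52385.0000
Population variance = 52385.0000 / 140 = 374.1786

374.179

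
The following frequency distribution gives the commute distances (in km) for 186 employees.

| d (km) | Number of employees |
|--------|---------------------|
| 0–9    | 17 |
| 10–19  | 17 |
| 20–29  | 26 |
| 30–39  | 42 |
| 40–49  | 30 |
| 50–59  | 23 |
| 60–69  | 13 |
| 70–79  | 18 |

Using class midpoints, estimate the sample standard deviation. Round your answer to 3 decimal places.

Midpoints: 4.5, 14.5, 24.5, 34.5, 44.5, 54.5, 64.5, 74.5
n = 186, Σfm = 7177, mean = 38.5860
Σfm² = 351226.5
Σf(m − x̄)² = Σfm² − (Σfm)²/n = 351226.5 − 7177²/186 = 74294.6237
Sample variance = 74294.6237 / 185 = 401.5926
Standard deviation = √401.5926 = 20.0398

20.040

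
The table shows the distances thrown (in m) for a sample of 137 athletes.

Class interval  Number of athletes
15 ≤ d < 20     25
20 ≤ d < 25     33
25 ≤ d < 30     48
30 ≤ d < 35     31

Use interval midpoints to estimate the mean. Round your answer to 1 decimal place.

Midpoints: 17.5, 22.5, 27.5, 32.5
Σfm = 25×17.5 + 33×22.5 + 48×27.5 + 31×32.5 = 3507.5
n = Σf = 137
Mean = 3507.5 / 137 = 25.6022

25.6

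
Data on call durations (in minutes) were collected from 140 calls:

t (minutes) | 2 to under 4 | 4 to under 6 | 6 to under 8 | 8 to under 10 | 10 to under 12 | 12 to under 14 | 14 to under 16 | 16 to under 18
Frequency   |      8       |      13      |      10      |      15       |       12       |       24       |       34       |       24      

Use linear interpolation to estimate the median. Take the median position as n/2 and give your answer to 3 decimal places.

Cumulative frequencies: 8, 21, 31, 46, 58, 82, 116, 140
n = 140; position = n/2 = 70.
This falls in the class 12 to under 14: L = 12, F = 58, f = 24, h = 2.
Median ≈ 12 + ((70 − 58) / 24) × 2 = 13.0000

13.000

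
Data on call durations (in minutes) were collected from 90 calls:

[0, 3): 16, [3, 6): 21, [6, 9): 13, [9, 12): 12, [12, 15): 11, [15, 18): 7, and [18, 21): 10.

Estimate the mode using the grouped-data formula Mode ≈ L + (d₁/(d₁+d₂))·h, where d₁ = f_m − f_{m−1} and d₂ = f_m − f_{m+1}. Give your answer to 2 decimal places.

4.15

Modal class: [3, 6) (highest frequency 21).
d₁ = 21 − 16 = 5, d₂ = 21 − 13 = 8
Mode ≈ 3 + (5/(5+8)) × 3 = 3 + 1.1538 = 4.1538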